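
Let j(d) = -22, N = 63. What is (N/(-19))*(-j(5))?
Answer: -1386/19 ≈ -72.947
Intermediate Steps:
(N/(-19))*(-j(5)) = (63/(-19))*(-1*(-22)) = (63*(-1/19))*22 = -63/19*22 = -1386/19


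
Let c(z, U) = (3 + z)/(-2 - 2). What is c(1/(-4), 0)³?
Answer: -1331/4096 ≈ -0.32495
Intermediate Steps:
c(z, U) = -¾ - z/4 (c(z, U) = (3 + z)/(-4) = (3 + z)*(-¼) = -¾ - z/4)
c(1/(-4), 0)³ = (-¾ - 1/(4*(-4)))³ = (-¾ - (-1)/(4*4))³ = (-¾ - ¼*(-¼))³ = (-¾ + 1/16)³ = (-11/16)³ = -1331/4096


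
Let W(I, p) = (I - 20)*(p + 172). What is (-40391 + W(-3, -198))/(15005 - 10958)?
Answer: -39793/4047 ≈ -9.8327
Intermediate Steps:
W(I, p) = (-20 + I)*(172 + p)
(-40391 + W(-3, -198))/(15005 - 10958) = (-40391 + (-3440 - 20*(-198) + 172*(-3) - 3*(-198)))/(15005 - 10958) = (-40391 + (-3440 + 3960 - 516 + 594))/4047 = (-40391 + 598)*(1/4047) = -39793*1/4047 = -39793/4047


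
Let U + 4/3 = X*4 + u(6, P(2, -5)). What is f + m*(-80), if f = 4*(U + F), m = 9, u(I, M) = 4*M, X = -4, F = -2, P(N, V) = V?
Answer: -2632/3 ≈ -877.33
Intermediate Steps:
U = -112/3 (U = -4/3 + (-4*4 + 4*(-5)) = -4/3 + (-16 - 20) = -4/3 - 36 = -112/3 ≈ -37.333)
f = -472/3 (f = 4*(-112/3 - 2) = 4*(-118/3) = -472/3 ≈ -157.33)
f + m*(-80) = -472/3 + 9*(-80) = -472/3 - 720 = -2632/3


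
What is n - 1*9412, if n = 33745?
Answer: 24333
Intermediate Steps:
n - 1*9412 = 33745 - 1*9412 = 33745 - 9412 = 24333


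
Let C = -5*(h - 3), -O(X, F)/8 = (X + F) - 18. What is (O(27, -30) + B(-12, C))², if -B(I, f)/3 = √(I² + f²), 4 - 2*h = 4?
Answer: 31545 - 3024*√41 ≈ 12182.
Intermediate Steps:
h = 0 (h = 2 - ½*4 = 2 - 2 = 0)
O(X, F) = 144 - 8*F - 8*X (O(X, F) = -8*((X + F) - 18) = -8*((F + X) - 18) = -8*(-18 + F + X) = 144 - 8*F - 8*X)
C = 15 (C = -5*(0 - 3) = -5*(-3) = 15)
B(I, f) = -3*√(I² + f²)
(O(27, -30) + B(-12, C))² = ((144 - 8*(-30) - 8*27) - 3*√((-12)² + 15²))² = ((144 + 240 - 216) - 3*√(144 + 225))² = (168 - 9*√41)²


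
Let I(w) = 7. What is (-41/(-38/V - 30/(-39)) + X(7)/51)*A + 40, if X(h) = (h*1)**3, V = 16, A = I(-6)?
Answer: 2263895/8517 ≈ 265.81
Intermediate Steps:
A = 7
X(h) = h**3
(-41/(-38/V - 30/(-39)) + X(7)/51)*A + 40 = (-41/(-38/16 - 30/(-39)) + 7**3/51)*7 + 40 = (-41/(-38*1/16 - 30*(-1/39)) + 343*(1/51))*7 + 40 = (-41/(-19/8 + 10/13) + 343/51)*7 + 40 = (-41/(-167/104) + 343/51)*7 + 40 = (-41*(-104/167) + 343/51)*7 + 40 = (4264/167 + 343/51)*7 + 40 = (274745/8517)*7 + 40 = 1923215/8517 + 40 = 2263895/8517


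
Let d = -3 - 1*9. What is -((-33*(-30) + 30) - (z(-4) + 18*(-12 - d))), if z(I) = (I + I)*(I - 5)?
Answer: -948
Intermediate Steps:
d = -12 (d = -3 - 9 = -12)
z(I) = 2*I*(-5 + I) (z(I) = (2*I)*(-5 + I) = 2*I*(-5 + I))
-((-33*(-30) + 30) - (z(-4) + 18*(-12 - d))) = -((-33*(-30) + 30) - (2*(-4)*(-5 - 4) + 18*(-12 - 1*(-12)))) = -((990 + 30) - (2*(-4)*(-9) + 18*(-12 + 12))) = -(1020 - (72 + 18*0)) = -(1020 - (72 + 0)) = -(1020 - 1*72) = -(1020 - 72) = -1*948 = -948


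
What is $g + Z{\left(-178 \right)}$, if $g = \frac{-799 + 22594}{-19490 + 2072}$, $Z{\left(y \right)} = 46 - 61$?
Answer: $- \frac{94355}{5806} \approx -16.251$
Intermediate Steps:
$Z{\left(y \right)} = -15$
$g = - \frac{7265}{5806}$ ($g = \frac{21795}{-17418} = 21795 \left(- \frac{1}{17418}\right) = - \frac{7265}{5806} \approx -1.2513$)
$g + Z{\left(-178 \right)} = - \frac{7265}{5806} - 15 = - \frac{94355}{5806}$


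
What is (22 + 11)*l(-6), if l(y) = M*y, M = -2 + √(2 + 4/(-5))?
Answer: 396 - 198*√30/5 ≈ 179.10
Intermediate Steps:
M = -2 + √30/5 (M = -2 + √(2 + 4*(-⅕)) = -2 + √(2 - ⅘) = -2 + √(6/5) = -2 + √30/5 ≈ -0.90456)
l(y) = y*(-2 + √30/5) (l(y) = (-2 + √30/5)*y = y*(-2 + √30/5))
(22 + 11)*l(-6) = (22 + 11)*((⅕)*(-6)*(-10 + √30)) = 33*(12 - 6*√30/5) = 396 - 198*√30/5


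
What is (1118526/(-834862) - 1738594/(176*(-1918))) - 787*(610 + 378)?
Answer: -711467058457517/915008752 ≈ -7.7755e+5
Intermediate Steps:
(1118526/(-834862) - 1738594/(176*(-1918))) - 787*(610 + 378) = (1118526*(-1/834862) - 1738594/(-337568)) - 787*988 = (-559263/417431 - 1738594*(-1/337568)) - 1*777556 = (-559263/417431 + 79027/15344) - 777556 = 3486712595/915008752 - 777556 = -711467058457517/915008752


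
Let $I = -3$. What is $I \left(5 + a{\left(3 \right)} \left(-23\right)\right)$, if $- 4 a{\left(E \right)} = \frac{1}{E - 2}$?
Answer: $- \frac{129}{4} \approx -32.25$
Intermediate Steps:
$a{\left(E \right)} = - \frac{1}{4 \left(-2 + E\right)}$ ($a{\left(E \right)} = - \frac{1}{4 \left(E - 2\right)} = - \frac{1}{4 \left(-2 + E\right)}$)
$I \left(5 + a{\left(3 \right)} \left(-23\right)\right) = - 3 \left(5 + - \frac{1}{-8 + 4 \cdot 3} \left(-23\right)\right) = - 3 \left(5 + - \frac{1}{-8 + 12} \left(-23\right)\right) = - 3 \left(5 + - \frac{1}{4} \left(-23\right)\right) = - 3 \left(5 + \left(-1\right) \frac{1}{4} \left(-23\right)\right) = - 3 \left(5 - - \frac{23}{4}\right) = - 3 \left(5 + \frac{23}{4}\right) = \left(-3\right) \frac{43}{4} = - \frac{129}{4}$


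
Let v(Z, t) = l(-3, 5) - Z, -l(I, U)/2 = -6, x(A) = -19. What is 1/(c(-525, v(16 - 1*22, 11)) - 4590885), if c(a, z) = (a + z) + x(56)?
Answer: -1/4591411 ≈ -2.1780e-7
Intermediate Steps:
l(I, U) = 12 (l(I, U) = -2*(-6) = 12)
v(Z, t) = 12 - Z
c(a, z) = -19 + a + z (c(a, z) = (a + z) - 19 = -19 + a + z)
1/(c(-525, v(16 - 1*22, 11)) - 4590885) = 1/((-19 - 525 + (12 - (16 - 1*22))) - 4590885) = 1/((-19 - 525 + (12 - (16 - 22))) - 4590885) = 1/((-19 - 525 + (12 - 1*(-6))) - 4590885) = 1/((-19 - 525 + (12 + 6)) - 4590885) = 1/((-19 - 525 + 18) - 4590885) = 1/(-526 - 4590885) = 1/(-4591411) = -1/4591411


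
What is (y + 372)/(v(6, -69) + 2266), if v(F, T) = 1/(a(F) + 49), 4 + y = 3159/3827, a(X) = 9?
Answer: 81866710/502978783 ≈ 0.16276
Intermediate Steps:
y = -12149/3827 (y = -4 + 3159/3827 = -12149/3827 ≈ -3.1745)
v(F, T) = 1/58 (v(F, T) = 1/(9 + 49) = 1/58)
(y + 372)/(v(6, -69) + 2266) = (-12149/3827 + 372)/(1/58 + 2266) = 1411495/(3827*(131429/58)) = (1411495/3827)*(58/131429) = 81866710/502978783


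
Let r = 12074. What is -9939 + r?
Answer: 2135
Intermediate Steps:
-9939 + r = -9939 + 12074 = 2135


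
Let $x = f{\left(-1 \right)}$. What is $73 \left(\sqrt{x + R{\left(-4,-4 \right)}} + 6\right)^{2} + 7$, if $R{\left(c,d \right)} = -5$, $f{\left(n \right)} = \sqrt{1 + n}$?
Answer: $2270 + 876 i \sqrt{5} \approx 2270.0 + 1958.8 i$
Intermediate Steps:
$x = 0$ ($x = \sqrt{1 - 1} = \sqrt{0} = 0$)
$73 \left(\sqrt{x + R{\left(-4,-4 \right)}} + 6\right)^{2} + 7 = 73 \left(\sqrt{0 - 5} + 6\right)^{2} + 7 = 73 \left(\sqrt{-5} + 6\right)^{2} + 7 = 73 \left(i \sqrt{5} + 6\right)^{2} + 7 = 73 \left(6 + i \sqrt{5}\right)^{2} + 7 = 7 + 73 \left(6 + i \sqrt{5}\right)^{2}$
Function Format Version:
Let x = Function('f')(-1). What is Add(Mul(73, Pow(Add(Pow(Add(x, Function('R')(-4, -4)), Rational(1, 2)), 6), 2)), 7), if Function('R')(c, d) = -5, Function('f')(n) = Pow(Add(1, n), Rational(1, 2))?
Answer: Add(2270, Mul(876, I, Pow(5, Rational(1, 2)))) ≈ Add(2270.0, Mul(1958.8, I))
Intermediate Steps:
x = 0 (x = Pow(Add(1, -1), Rational(1, 2)) = Pow(0, Rational(1, 2)) = 0)
Add(Mul(73, Pow(Add(Pow(Add(x, Function('R')(-4, -4)), Rational(1, 2)), 6), 2)), 7) = Add(Mul(73, Pow(Add(Pow(Add(0, -5), Rational(1, 2)), 6), 2)), 7) = Add(Mul(73, Pow(Add(Pow(-5, Rational(1, 2)), 6), 2)), 7) = Add(Mul(73, Pow(Add(Mul(I, Pow(5, Rational(1, 2))), 6), 2)), 7) = Add(Mul(73, Pow(Add(6, Mul(I, Pow(5, Rational(1, 2)))), 2)), 7) = Add(7, Mul(73, Pow(Add(6, Mul(I, Pow(5, Rational(1, 2)))), 2)))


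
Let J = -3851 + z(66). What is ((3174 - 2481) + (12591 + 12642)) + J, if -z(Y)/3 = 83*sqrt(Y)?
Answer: 22075 - 249*sqrt(66) ≈ 20052.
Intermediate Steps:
z(Y) = -249*sqrt(Y)
J = -3851 - 249*sqrt(66) ≈ -5873.9
((3174 - 2481) + (12591 + 12642)) + J = ((3174 - 2481) + (12591 + 12642)) + (-3851 - 249*sqrt(66)) = (693 + 25233) + (-3851 - 249*sqrt(66)) = 25926 + (-3851 - 249*sqrt(66)) = 22075 - 249*sqrt(66)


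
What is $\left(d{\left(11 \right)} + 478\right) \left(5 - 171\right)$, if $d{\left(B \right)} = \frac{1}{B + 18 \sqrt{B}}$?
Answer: $- \frac{24835758}{313} - \frac{2988 \sqrt{11}}{3443} \approx -79350.0$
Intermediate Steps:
$\left(d{\left(11 \right)} + 478\right) \left(5 - 171\right) = \left(\frac{1}{11 + 18 \sqrt{11}} + 478\right) \left(5 - 171\right) = \left(478 + \frac{1}{11 + 18 \sqrt{11}}\right) \left(-166\right) = -79348 - \frac{166}{11 + 18 \sqrt{11}}$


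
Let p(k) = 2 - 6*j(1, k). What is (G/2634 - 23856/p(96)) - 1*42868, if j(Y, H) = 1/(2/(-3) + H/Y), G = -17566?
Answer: -20133889439/364809 ≈ -55190.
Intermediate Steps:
j(Y, H) = 1/(-2/3 + H/Y) (j(Y, H) = 1/(2*(-1/3) + H/Y) = 1/(-2/3 + H/Y))
p(k) = 2 - 18/(-2 + 3*k) (p(k) = 2 - 18/(-2*1 + 3*k) = 2 - 18/(-2 + 3*k))
(G/2634 - 23856/p(96)) - 1*42868 = (-17566/2634 - 23856*(-2 + 3*96)/(2*(-11 + 3*96))) - 1*42868 = (-17566*1/2634 - 23856*(-2 + 288)/(2*(-11 + 288))) - 42868 = (-8783/1317 - 23856/(2*277/286)) - 42868 = (-8783/1317 - 23856/(2*(1/286)*277)) - 42868 = (-8783/1317 - 23856/277/143) - 42868 = (-8783/1317 - 23856*143/277) - 42868 = (-8783/1317 - 3411408/277) - 42868 = -4495257227/364809 - 42868 = -20133889439/364809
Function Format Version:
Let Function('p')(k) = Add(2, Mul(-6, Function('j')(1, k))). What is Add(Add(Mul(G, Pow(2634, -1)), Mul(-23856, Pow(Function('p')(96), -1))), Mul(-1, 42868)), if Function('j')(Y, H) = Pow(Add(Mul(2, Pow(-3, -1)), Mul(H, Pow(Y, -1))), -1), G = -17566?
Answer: Rational(-20133889439, 364809) ≈ -55190.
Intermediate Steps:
Function('j')(Y, H) = Pow(Add(Rational(-2, 3), Mul(H, Pow(Y, -1))), -1) (Function('j')(Y, H) = Pow(Add(Mul(2, Rational(-1, 3)), Mul(H, Pow(Y, -1))), -1) = Pow(Add(Rational(-2, 3), Mul(H, Pow(Y, -1))), -1))
Function('p')(k) = Add(2, Mul(-18, Pow(Add(-2, Mul(3, k)), -1))) (Function('p')(k) = Add(2, Mul(-6, Mul(3, 1, Pow(Add(Mul(-2, 1), Mul(3, k)), -1)))) = Add(2, Mul(-6, Mul(3, 1, Pow(Add(-2, Mul(3, k)), -1)))) = Add(2, Mul(-6, Mul(3, Pow(Add(-2, Mul(3, k)), -1)))) = Add(2, Mul(-18, Pow(Add(-2, Mul(3, k)), -1))))
Add(Add(Mul(G, Pow(2634, -1)), Mul(-23856, Pow(Function('p')(96), -1))), Mul(-1, 42868)) = Add(Add(Mul(-17566, Pow(2634, -1)), Mul(-23856, Pow(Mul(2, Pow(Add(-2, Mul(3, 96)), -1), Add(-11, Mul(3, 96))), -1))), Mul(-1, 42868)) = Add(Add(Mul(-17566, Rational(1, 2634)), Mul(-23856, Pow(Mul(2, Pow(Add(-2, 288), -1), Add(-11, 288)), -1))), -42868) = Add(Add(Rational(-8783, 1317), Mul(-23856, Pow(Mul(2, Pow(286, -1), 277), -1))), -42868) = Add(Add(Rational(-8783, 1317), Mul(-23856, Pow(Mul(2, Rational(1, 286), 277), -1))), -42868) = Add(Add(Rational(-8783, 1317), Mul(-23856, Pow(Rational(277, 143), -1))), -42868) = Add(Add(Rational(-8783, 1317), Mul(-23856, Rational(143, 277))), -42868) = Add(Add(Rational(-8783, 1317), Rational(-3411408, 277)), -42868) = Add(Rational(-4495257227, 364809), -42868) = Rational(-20133889439, 364809)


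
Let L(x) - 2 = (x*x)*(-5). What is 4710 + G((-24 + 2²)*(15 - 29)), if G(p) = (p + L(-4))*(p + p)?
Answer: 117830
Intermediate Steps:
L(x) = 2 - 5*x² (L(x) = 2 + (x*x)*(-5) = 2 + x²*(-5) = 2 - 5*x²)
G(p) = 2*p*(-78 + p) (G(p) = (p + (2 - 5*(-4)²))*(p + p) = (p + (2 - 5*16))*(2*p) = (p + (2 - 80))*(2*p) = (p - 78)*(2*p) = (-78 + p)*(2*p) = 2*p*(-78 + p))
4710 + G((-24 + 2²)*(15 - 29)) = 4710 + 2*((-24 + 2²)*(15 - 29))*(-78 + (-24 + 2²)*(15 - 29)) = 4710 + 2*((-24 + 4)*(-14))*(-78 + (-24 + 4)*(-14)) = 4710 + 2*(-20*(-14))*(-78 - 20*(-14)) = 4710 + 2*280*(-78 + 280) = 4710 + 2*280*202 = 4710 + 113120 = 117830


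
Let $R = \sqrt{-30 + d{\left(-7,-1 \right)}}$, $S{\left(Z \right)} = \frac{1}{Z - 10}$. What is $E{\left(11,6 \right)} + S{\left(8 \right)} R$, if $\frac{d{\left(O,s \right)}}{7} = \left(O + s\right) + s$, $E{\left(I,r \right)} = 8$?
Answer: $8 - \frac{i \sqrt{93}}{2} \approx 8.0 - 4.8218 i$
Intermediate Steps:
$S{\left(Z \right)} = \frac{1}{-10 + Z}$
$d{\left(O,s \right)} = 7 O + 14 s$ ($d{\left(O,s \right)} = 7 \left(\left(O + s\right) + s\right) = 7 \left(O + 2 s\right) = 7 O + 14 s$)
$R = i \sqrt{93}$ ($R = \sqrt{-30 + \left(7 \left(-7\right) + 14 \left(-1\right)\right)} = \sqrt{-30 - 63} = \sqrt{-93} = i \sqrt{93} \approx 9.6436 i$)
$E{\left(11,6 \right)} + S{\left(8 \right)} R = 8 + \frac{i \sqrt{93}}{-10 + 8} = 8 + \frac{i \sqrt{93}}{-2} = 8 - \frac{i \sqrt{93}}{2}$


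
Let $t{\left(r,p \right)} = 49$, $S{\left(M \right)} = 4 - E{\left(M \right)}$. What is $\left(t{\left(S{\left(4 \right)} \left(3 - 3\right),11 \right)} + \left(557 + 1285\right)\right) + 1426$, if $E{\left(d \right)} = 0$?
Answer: $3317$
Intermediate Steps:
$S{\left(M \right)} = 4$ ($S{\left(M \right)} = 4 - 0 = 4 + 0 = 4$)
$\left(t{\left(S{\left(4 \right)} \left(3 - 3\right),11 \right)} + \left(557 + 1285\right)\right) + 1426 = \left(49 + \left(557 + 1285\right)\right) + 1426 = \left(49 + 1842\right) + 1426 = 1891 + 1426 = 3317$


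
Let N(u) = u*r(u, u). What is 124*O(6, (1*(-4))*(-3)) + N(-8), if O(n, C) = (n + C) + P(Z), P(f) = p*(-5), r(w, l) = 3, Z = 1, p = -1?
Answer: 2828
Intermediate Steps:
P(f) = 5 (P(f) = -1*(-5) = 5)
O(n, C) = 5 + C + n (O(n, C) = (n + C) + 5 = (C + n) + 5 = 5 + C + n)
N(u) = 3*u (N(u) = u*3 = 3*u)
124*O(6, (1*(-4))*(-3)) + N(-8) = 124*(5 + (1*(-4))*(-3) + 6) + 3*(-8) = 124*(5 - 4*(-3) + 6) - 24 = 124*(5 + 12 + 6) - 24 = 124*23 - 24 = 2852 - 24 = 2828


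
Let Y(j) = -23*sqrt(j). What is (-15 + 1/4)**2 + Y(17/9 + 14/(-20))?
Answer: 3481/16 - 23*sqrt(1070)/30 ≈ 192.48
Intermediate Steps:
(-15 + 1/4)**2 + Y(17/9 + 14/(-20)) = (-15 + 1/4)**2 - 23*sqrt(17/9 + 14/(-20)) = (-15 + 1/4)**2 - 23*sqrt(17*(1/9) + 14*(-1/20)) = (-59/4)**2 - 23*sqrt(17/9 - 7/10) = 3481/16 - 23*sqrt(1070)/30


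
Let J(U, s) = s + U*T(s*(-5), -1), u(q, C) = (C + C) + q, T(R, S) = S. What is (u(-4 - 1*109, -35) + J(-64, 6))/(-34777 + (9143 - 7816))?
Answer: 113/33450 ≈ 0.0033782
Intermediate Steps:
u(q, C) = q + 2*C (u(q, C) = 2*C + q = q + 2*C)
J(U, s) = s - U (J(U, s) = s + U*(-1) = s - U)
(u(-4 - 1*109, -35) + J(-64, 6))/(-34777 + (9143 - 7816)) = (((-4 - 1*109) + 2*(-35)) + (6 - 1*(-64)))/(-34777 + (9143 - 7816)) = (((-4 - 109) - 70) + (6 + 64))/(-34777 + 1327) = ((-113 - 70) + 70)/(-33450) = (-183 + 70)*(-1/33450) = -113*(-1/33450) = 113/33450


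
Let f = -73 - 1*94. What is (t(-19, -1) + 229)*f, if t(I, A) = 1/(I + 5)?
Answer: -535235/14 ≈ -38231.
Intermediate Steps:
t(I, A) = 1/(5 + I)
f = -167 (f = -73 - 94 = -167)
(t(-19, -1) + 229)*f = (1/(5 - 19) + 229)*(-167) = (1/(-14) + 229)*(-167) = (-1/14 + 229)*(-167) = (3205/14)*(-167) = -535235/14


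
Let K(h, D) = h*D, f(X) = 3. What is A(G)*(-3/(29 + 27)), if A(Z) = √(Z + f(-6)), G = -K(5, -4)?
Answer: -3*√23/56 ≈ -0.25692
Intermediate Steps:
K(h, D) = D*h
G = 20 (G = -(-4)*5 = -1*(-20) = 20)
A(Z) = √(3 + Z) (A(Z) = √(Z + 3) = √(3 + Z))
A(G)*(-3/(29 + 27)) = √(3 + 20)*(-3/(29 + 27)) = √23*(-3/56) = -3*√23/56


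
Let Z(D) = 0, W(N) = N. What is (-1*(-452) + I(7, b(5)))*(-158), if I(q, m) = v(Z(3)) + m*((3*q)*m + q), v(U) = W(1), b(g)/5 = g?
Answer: -2172974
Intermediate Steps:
b(g) = 5*g
v(U) = 1
I(q, m) = 1 + m*(q + 3*m*q) (I(q, m) = 1 + m*((3*q)*m + q) = 1 + m*(3*m*q + q) = 1 + m*(q + 3*m*q))
(-1*(-452) + I(7, b(5)))*(-158) = (-1*(-452) + (1 + (5*5)*7 + 3*7*(5*5)²))*(-158) = (452 + (1 + 25*7 + 3*7*25²))*(-158) = (452 + (1 + 175 + 3*7*625))*(-158) = (452 + (1 + 175 + 13125))*(-158) = (452 + 13301)*(-158) = 13753*(-158) = -2172974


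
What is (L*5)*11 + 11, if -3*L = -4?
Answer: 253/3 ≈ 84.333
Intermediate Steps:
L = 4/3 (L = -⅓*(-4) = 4/3 ≈ 1.3333)
(L*5)*11 + 11 = ((4/3)*5)*11 + 11 = (20/3)*11 + 11 = 220/3 + 11 = 253/3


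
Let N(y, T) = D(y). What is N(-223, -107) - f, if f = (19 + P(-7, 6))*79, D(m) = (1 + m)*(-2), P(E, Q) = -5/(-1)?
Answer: -1452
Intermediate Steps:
P(E, Q) = 5 (P(E, Q) = -5*(-1) = 5)
D(m) = -2 - 2*m
f = 1896 (f = (19 + 5)*79 = 24*79 = 1896)
N(y, T) = -2 - 2*y
N(-223, -107) - f = (-2 - 2*(-223)) - 1*1896 = (-2 + 446) - 1896 = 444 - 1896 = -1452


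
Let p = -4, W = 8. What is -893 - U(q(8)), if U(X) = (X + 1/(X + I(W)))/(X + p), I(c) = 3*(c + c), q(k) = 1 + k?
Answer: -255019/285 ≈ -894.80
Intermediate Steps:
I(c) = 6*c (I(c) = 3*(2*c) = 6*c)
U(X) = (X + 1/(48 + X))/(-4 + X) (U(X) = (X + 1/(X + 6*8))/(X - 4) = (X + 1/(X + 48))/(-4 + X) = (X + 1/(48 + X))/(-4 + X))
-893 - U(q(8)) = -893 - (1 + (1 + 8)² + 48*(1 + 8))/(-192 + (1 + 8)² + 44*(1 + 8)) = -893 - (1 + 9² + 48*9)/(-192 + 9² + 44*9) = -893 - (1 + 81 + 432)/(-192 + 81 + 396) = -893 - 514/285 = -255019/285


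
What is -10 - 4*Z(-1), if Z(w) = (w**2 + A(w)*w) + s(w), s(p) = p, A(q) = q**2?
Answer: -6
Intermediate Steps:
Z(w) = w + w**2 + w**3 (Z(w) = (w**2 + w**2*w) + w = (w**2 + w**3) + w = w + w**2 + w**3)
-10 - 4*Z(-1) = -10 - (-4)*(1 - 1 + (-1)**2) = -10 - (-4)*(1 - 1 + 1) = -10 - (-4) = -10 - 4*(-1) = -10 + 4 = -6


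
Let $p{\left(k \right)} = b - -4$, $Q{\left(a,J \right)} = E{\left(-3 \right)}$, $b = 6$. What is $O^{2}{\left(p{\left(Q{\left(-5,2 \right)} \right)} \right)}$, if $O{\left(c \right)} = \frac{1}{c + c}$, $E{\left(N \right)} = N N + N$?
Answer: $\frac{1}{400} \approx 0.0025$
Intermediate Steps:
$E{\left(N \right)} = N + N^{2}$ ($E{\left(N \right)} = N^{2} + N = N + N^{2}$)
$Q{\left(a,J \right)} = 6$ ($Q{\left(a,J \right)} = - 3 \left(1 - 3\right) = \left(-3\right) \left(-2\right) = 6$)
$p{\left(k \right)} = 10$ ($p{\left(k \right)} = 6 - -4 = 6 + 4 = 10$)
$O{\left(c \right)} = \frac{1}{2 c}$
$O^{2}{\left(p{\left(Q{\left(-5,2 \right)} \right)} \right)} = \left(\frac{1}{2 \cdot 10}\right)^{2} = \left(\frac{1}{2} \cdot \frac{1}{10}\right)^{2} = \left(\frac{1}{20}\right)^{2} = \frac{1}{400}$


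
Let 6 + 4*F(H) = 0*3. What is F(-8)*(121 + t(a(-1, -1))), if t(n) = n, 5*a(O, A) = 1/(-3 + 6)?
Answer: -908/5 ≈ -181.60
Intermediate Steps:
a(O, A) = 1/15 (a(O, A) = 1/(5*(-3 + 6)) = (⅕)/3 = (⅕)*(⅓) = 1/15)
F(H) = -3/2 (F(H) = -3/2 + (0*3)/4 = -3/2 + (¼)*0 = -3/2 + 0 = -3/2)
F(-8)*(121 + t(a(-1, -1))) = -3*(121 + 1/15)/2 = -3/2*1816/15 = -908/5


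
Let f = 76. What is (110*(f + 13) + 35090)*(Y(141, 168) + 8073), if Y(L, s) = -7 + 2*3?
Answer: 362271360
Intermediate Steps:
Y(L, s) = -1 (Y(L, s) = -7 + 6 = -1)
(110*(f + 13) + 35090)*(Y(141, 168) + 8073) = (110*(76 + 13) + 35090)*(-1 + 8073) = (110*89 + 35090)*8072 = (9790 + 35090)*8072 = 44880*8072 = 362271360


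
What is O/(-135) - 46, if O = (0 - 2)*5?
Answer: -1240/27 ≈ -45.926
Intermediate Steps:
O = -10 (O = -2*5 = -10)
O/(-135) - 46 = -10/(-135) - 46 = -1/135*(-10) - 46 = 2/27 - 46 = -1240/27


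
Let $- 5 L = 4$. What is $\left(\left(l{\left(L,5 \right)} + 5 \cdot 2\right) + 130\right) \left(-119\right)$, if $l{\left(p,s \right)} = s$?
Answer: $-17255$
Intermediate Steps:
$L = - \frac{4}{5}$ ($L = \left(- \frac{1}{5}\right) 4 = - \frac{4}{5} \approx -0.8$)
$\left(\left(l{\left(L,5 \right)} + 5 \cdot 2\right) + 130\right) \left(-119\right) = \left(\left(5 + 5 \cdot 2\right) + 130\right) \left(-119\right) = \left(\left(5 + 10\right) + 130\right) \left(-119\right) = \left(15 + 130\right) \left(-119\right) = 145 \left(-119\right) = -17255$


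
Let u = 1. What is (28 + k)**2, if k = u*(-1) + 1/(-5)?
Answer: 17956/25 ≈ 718.24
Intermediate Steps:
k = -6/5 (k = 1*(-1) + 1/(-5) = -1 - 1/5 = -6/5 ≈ -1.2000)
(28 + k)**2 = (28 - 6/5)**2 = (134/5)**2 = 17956/25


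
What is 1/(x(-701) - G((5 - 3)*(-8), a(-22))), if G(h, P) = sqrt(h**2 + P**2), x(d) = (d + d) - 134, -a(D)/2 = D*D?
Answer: -24/22219 + sqrt(14645)/177752 ≈ -0.00039934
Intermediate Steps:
a(D) = -2*D**2 (a(D) = -2*D*D = -2*D**2)
x(d) = -134 + 2*d (x(d) = 2*d - 134 = -134 + 2*d)
G(h, P) = sqrt(P**2 + h**2)
1/(x(-701) - G((5 - 3)*(-8), a(-22))) = 1/((-134 + 2*(-701)) - sqrt((-2*(-22)**2)**2 + ((5 - 3)*(-8))**2)) = 1/((-134 - 1402) - sqrt((-2*484)**2 + (2*(-8))**2)) = 1/(-1536 - sqrt((-968)**2 + (-16)**2)) = 1/(-1536 - sqrt(937024 + 256)) = 1/(-1536 - sqrt(937280)) = 1/(-1536 - 8*sqrt(14645))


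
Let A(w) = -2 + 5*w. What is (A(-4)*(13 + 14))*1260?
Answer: -748440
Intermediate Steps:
(A(-4)*(13 + 14))*1260 = ((-2 + 5*(-4))*(13 + 14))*1260 = ((-2 - 20)*27)*1260 = -22*27*1260 = -594*1260 = -748440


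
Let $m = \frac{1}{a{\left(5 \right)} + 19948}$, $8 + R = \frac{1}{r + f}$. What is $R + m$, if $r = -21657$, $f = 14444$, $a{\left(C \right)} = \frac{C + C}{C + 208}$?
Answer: $- \frac{245183200101}{30647560942} \approx -8.0001$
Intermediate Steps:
$a{\left(C \right)} = \frac{2 C}{208 + C}$
$R = - \frac{57705}{7213}$ ($R = -8 + \frac{1}{-21657 + 14444} = -8 + \frac{1}{-7213} = -8 - \frac{1}{7213} = - \frac{57705}{7213} \approx -8.0001$)
$m = \frac{213}{4248934}$ ($m = \frac{1}{2 \cdot 5 \frac{1}{208 + 5} + 19948} = \frac{1}{2 \cdot 5 \cdot \frac{1}{213} + 19948} = \frac{1}{\frac{10}{213} + 19948} = \frac{1}{\frac{4248934}{213}} = \frac{213}{4248934} \approx 5.013 \cdot 10^{-5}$)
$R + m = - \frac{57705}{7213} + \frac{213}{4248934} = - \frac{245183200101}{30647560942}$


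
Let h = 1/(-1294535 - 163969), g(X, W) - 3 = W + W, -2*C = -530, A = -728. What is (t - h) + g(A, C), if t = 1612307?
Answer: 2352333591361/1458504 ≈ 1.6128e+6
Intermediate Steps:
C = 265 (C = -½*(-530) = 265)
g(X, W) = 3 + 2*W (g(X, W) = 3 + (W + W) = 3 + 2*W)
h = -1/1458504 (h = 1/(-1458504) = -1/1458504 ≈ -6.8563e-7)
(t - h) + g(A, C) = (1612307 - 1*(-1/1458504)) + (3 + 2*265) = (1612307 + 1/1458504) + (3 + 530) = 2351556208729/1458504 + 533 = 2352333591361/1458504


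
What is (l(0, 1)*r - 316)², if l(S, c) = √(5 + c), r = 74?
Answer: 132712 - 46768*√6 ≈ 18154.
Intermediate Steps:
(l(0, 1)*r - 316)² = (√(5 + 1)*74 - 316)² = (√6*74 - 316)² = (74*√6 - 316)² = (-316 + 74*√6)²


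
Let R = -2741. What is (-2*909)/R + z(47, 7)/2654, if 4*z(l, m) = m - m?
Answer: 1818/2741 ≈ 0.66326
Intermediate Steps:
z(l, m) = 0 (z(l, m) = (m - m)/4 = (¼)*0 = 0)
(-2*909)/R + z(47, 7)/2654 = -2*909/(-2741) + 0/2654 = -1818*(-1/2741) + 0*(1/2654) = 1818/2741 + 0 = 1818/2741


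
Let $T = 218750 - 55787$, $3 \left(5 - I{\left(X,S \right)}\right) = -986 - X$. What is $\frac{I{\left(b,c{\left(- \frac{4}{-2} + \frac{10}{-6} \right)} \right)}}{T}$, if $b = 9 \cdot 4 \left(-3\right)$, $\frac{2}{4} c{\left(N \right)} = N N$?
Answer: $\frac{47}{25731} \approx 0.0018266$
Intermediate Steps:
$c{\left(N \right)} = 2 N^{2}$ ($c{\left(N \right)} = 2 N N = 2 N^{2}$)
$b = -108$ ($b = 36 \left(-3\right) = -108$)
$I{\left(X,S \right)} = \frac{1001}{3} + \frac{X}{3}$ ($I{\left(X,S \right)} = 5 - \frac{-986 - X}{3} = 5 + \left(\frac{986}{3} + \frac{X}{3}\right) = \frac{1001}{3} + \frac{X}{3}$)
$T = 162963$ ($T = 218750 - 55787 = 162963$)
$\frac{I{\left(b,c{\left(- \frac{4}{-2} + \frac{10}{-6} \right)} \right)}}{T} = \frac{\frac{1001}{3} + \frac{1}{3} \left(-108\right)}{162963} = \left(\frac{1001}{3} - 36\right) \frac{1}{162963} = \frac{893}{3} \cdot \frac{1}{162963} = \frac{47}{25731}$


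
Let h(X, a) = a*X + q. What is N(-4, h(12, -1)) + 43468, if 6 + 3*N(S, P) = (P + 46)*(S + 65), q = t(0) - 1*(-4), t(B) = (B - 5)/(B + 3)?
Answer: 397843/9 ≈ 44205.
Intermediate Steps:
t(B) = (-5 + B)/(3 + B)
q = 7/3 (q = (-5 + 0)/(3 + 0) - 1*(-4) = -5/3 + 4 = 7/3 ≈ 2.3333)
h(X, a) = 7/3 + X*a (h(X, a) = a*X + 7/3 = X*a + 7/3 = 7/3 + X*a)
N(S, P) = -2 + (46 + P)*(65 + S)/3 (N(S, P) = -2 + ((P + 46)*(S + 65))/3 = -2 + ((46 + P)*(65 + S))/3 = -2 + (46 + P)*(65 + S)/3)
N(-4, h(12, -1)) + 43468 = (2984/3 + (46/3)*(-4) + 65*(7/3 + 12*(-1))/3 + (1/3)*(7/3 + 12*(-1))*(-4)) + 43468 = (2984/3 - 184/3 + 65*(7/3 - 12)/3 + (1/3)*(7/3 - 12)*(-4)) + 43468 = (2984/3 - 184/3 + (65/3)*(-29/3) + (1/3)*(-29/3)*(-4)) + 43468 = (2984/3 - 184/3 - 1885/9 + 116/9) + 43468 = 6631/9 + 43468 = 397843/9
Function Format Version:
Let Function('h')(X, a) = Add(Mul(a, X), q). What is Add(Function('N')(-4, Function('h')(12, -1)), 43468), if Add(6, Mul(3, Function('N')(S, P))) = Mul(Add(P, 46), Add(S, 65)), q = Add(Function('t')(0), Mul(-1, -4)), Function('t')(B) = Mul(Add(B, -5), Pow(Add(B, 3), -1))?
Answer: Rational(397843, 9) ≈ 44205.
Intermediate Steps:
Function('t')(B) = Mul(Pow(Add(3, B), -1), Add(-5, B)) (Function('t')(B) = Mul(Add(-5, B), Pow(Add(3, B), -1)) = Mul(Pow(Add(3, B), -1), Add(-5, B)))
q = Rational(7, 3) (q = Add(Mul(Pow(Add(3, 0), -1), Add(-5, 0)), Mul(-1, -4)) = Add(Mul(Pow(3, -1), -5), 4) = Add(Mul(Rational(1, 3), -5), 4) = Add(Rational(-5, 3), 4) = Rational(7, 3) ≈ 2.3333)
Function('h')(X, a) = Add(Rational(7, 3), Mul(X, a)) (Function('h')(X, a) = Add(Mul(a, X), Rational(7, 3)) = Add(Mul(X, a), Rational(7, 3)) = Add(Rational(7, 3), Mul(X, a)))
Function('N')(S, P) = Add(-2, Mul(Rational(1, 3), Add(46, P), Add(65, S))) (Function('N')(S, P) = Add(-2, Mul(Rational(1, 3), Mul(Add(P, 46), Add(S, 65)))) = Add(-2, Mul(Rational(1, 3), Mul(Add(46, P), Add(65, S)))) = Add(-2, Mul(Rational(1, 3), Add(46, P), Add(65, S))))
Add(Function('N')(-4, Function('h')(12, -1)), 43468) = Add(Add(Rational(2984, 3), Mul(Rational(46, 3), -4), Mul(Rational(65, 3), Add(Rational(7, 3), Mul(12, -1))), Mul(Rational(1, 3), Add(Rational(7, 3), Mul(12, -1)), -4)), 43468) = Add(Add(Rational(2984, 3), Rational(-184, 3), Mul(Rational(65, 3), Add(Rational(7, 3), -12)), Mul(Rational(1, 3), Add(Rational(7, 3), -12), -4)), 43468) = Add(Add(Rational(2984, 3), Rational(-184, 3), Mul(Rational(65, 3), Rational(-29, 3)), Mul(Rational(1, 3), Rational(-29, 3), -4)), 43468) = Add(Add(Rational(2984, 3), Rational(-184, 3), Rational(-1885, 9), Rational(116, 9)), 43468) = Add(Rational(6631, 9), 43468) = Rational(397843, 9)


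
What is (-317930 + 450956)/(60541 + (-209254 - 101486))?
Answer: -133026/250199 ≈ -0.53168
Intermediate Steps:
(-317930 + 450956)/(60541 + (-209254 - 101486)) = 133026/(60541 - 310740) = 133026/(-250199) = 133026*(-1/250199) = -133026/250199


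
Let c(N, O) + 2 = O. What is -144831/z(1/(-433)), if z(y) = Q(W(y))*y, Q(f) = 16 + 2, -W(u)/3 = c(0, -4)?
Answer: 20903941/6 ≈ 3.4840e+6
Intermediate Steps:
c(N, O) = -2 + O
W(u) = 18 (W(u) = -3*(-2 - 4) = -3*(-6) = 18)
Q(f) = 18
z(y) = 18*y
-144831/z(1/(-433)) = -144831/(18/(-433)) = -144831/(18*(-1/433)) = -144831/(-18/433) = -144831*(-433/18) = 20903941/6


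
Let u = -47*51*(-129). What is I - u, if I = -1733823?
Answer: -2043036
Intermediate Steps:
u = 309213 (u = -2397*(-129) = 309213)
I - u = -1733823 - 1*309213 = -1733823 - 309213 = -2043036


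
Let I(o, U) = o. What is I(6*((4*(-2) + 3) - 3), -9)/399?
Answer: -16/133 ≈ -0.12030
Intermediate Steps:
I(6*((4*(-2) + 3) - 3), -9)/399 = (6*((4*(-2) + 3) - 3))/399 = (6*((-8 + 3) - 3))*(1/399) = (6*(-5 - 3))*(1/399) = (6*(-8))*(1/399) = -48*1/399 = -16/133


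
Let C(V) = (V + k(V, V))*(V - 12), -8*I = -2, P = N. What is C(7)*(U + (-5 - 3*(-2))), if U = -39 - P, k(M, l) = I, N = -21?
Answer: 2465/4 ≈ 616.25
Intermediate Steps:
P = -21
I = 1/4 (I = -1/8*(-2) = 1/4 ≈ 0.25000)
k(M, l) = 1/4
U = -18 (U = -39 - 1*(-21) = -39 + 21 = -18)
C(V) = (-12 + V)*(1/4 + V) (C(V) = (V + 1/4)*(V - 12) = (1/4 + V)*(-12 + V) = (-12 + V)*(1/4 + V))
C(7)*(U + (-5 - 3*(-2))) = (-3 + 7**2 - 47/4*7)*(-18 + (-5 - 3*(-2))) = (-3 + 49 - 329/4)*(-18 + (-5 + 6)) = -145*(-18 + 1)/4 = -145/4*(-17) = 2465/4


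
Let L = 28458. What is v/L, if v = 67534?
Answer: 33767/14229 ≈ 2.3731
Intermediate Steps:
v/L = 67534/28458 = 67534*(1/28458) = 33767/14229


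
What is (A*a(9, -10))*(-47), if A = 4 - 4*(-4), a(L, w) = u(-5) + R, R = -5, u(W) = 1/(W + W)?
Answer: 4794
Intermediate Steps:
u(W) = 1/(2*W)
a(L, w) = -51/10 (a(L, w) = (½)/(-5) - 5 = (½)*(-⅕) - 5 = -⅒ - 5 = -51/10)
A = 20 (A = 4 + 16 = 20)
(A*a(9, -10))*(-47) = (20*(-51/10))*(-47) = -102*(-47) = 4794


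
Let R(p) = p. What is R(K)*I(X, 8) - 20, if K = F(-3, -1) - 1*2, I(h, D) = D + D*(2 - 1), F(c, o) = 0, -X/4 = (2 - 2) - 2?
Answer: -52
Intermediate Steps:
X = 8 (X = -4*((2 - 2) - 2) = -4*(0 - 2) = -4*(-2) = 8)
I(h, D) = 2*D (I(h, D) = D + D*1 = D + D = 2*D)
K = -2 (K = 0 - 1*2 = 0 - 2 = -2)
R(K)*I(X, 8) - 20 = -4*8 - 20 = -2*16 - 20 = -32 - 20 = -52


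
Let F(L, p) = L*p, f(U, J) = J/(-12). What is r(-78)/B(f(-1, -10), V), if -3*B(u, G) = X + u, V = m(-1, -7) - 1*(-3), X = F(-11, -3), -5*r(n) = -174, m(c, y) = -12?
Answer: -108/35 ≈ -3.0857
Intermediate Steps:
f(U, J) = -J/12 (f(U, J) = J*(-1/12) = -J/12)
r(n) = 174/5 (r(n) = -⅕*(-174) = 174/5)
X = 33 (X = -11*(-3) = 33)
V = -9 (V = -12 - 1*(-3) = -12 + 3 = -9)
B(u, G) = -11 - u/3 (B(u, G) = -(33 + u)/3 = -11 - u/3)
r(-78)/B(f(-1, -10), V) = 174/(5*(-11 - (-1)*(-10)/36)) = 174/(5*(-11 - ⅓*⅚)) = 174/(5*(-11 - 5/18)) = 174/(5*(-203/18)) = (174/5)*(-18/203) = -108/35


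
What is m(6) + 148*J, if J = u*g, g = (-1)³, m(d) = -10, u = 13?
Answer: -1934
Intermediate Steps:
g = -1
J = -13 (J = 13*(-1) = -13)
m(6) + 148*J = -10 + 148*(-13) = -10 - 1924 = -1934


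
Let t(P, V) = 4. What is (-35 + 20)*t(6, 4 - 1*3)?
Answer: -60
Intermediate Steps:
(-35 + 20)*t(6, 4 - 1*3) = (-35 + 20)*4 = -15*4 = -60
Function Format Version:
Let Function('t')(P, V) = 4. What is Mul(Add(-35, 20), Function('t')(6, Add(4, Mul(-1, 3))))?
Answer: -60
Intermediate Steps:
Mul(Add(-35, 20), Function('t')(6, Add(4, Mul(-1, 3)))) = Mul(Add(-35, 20), 4) = Mul(-15, 4) = -60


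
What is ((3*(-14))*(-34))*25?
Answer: 35700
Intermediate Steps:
((3*(-14))*(-34))*25 = -42*(-34)*25 = 1428*25 = 35700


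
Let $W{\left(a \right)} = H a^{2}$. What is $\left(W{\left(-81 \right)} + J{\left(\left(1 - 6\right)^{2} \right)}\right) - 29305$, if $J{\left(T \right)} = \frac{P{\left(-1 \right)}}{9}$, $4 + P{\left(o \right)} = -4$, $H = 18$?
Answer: $\frac{799129}{9} \approx 88792.0$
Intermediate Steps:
$P{\left(o \right)} = -8$ ($P{\left(o \right)} = -4 - 4 = -8$)
$W{\left(a \right)} = 18 a^{2}$
$J{\left(T \right)} = - \frac{8}{9}$
$\left(W{\left(-81 \right)} + J{\left(\left(1 - 6\right)^{2} \right)}\right) - 29305 = \left(18 \left(-81\right)^{2} - \frac{8}{9}\right) - 29305 = \left(18 \cdot 6561 - \frac{8}{9}\right) - 29305 = \left(118098 - \frac{8}{9}\right) - 29305 = \frac{1062874}{9} - 29305 = \frac{799129}{9}$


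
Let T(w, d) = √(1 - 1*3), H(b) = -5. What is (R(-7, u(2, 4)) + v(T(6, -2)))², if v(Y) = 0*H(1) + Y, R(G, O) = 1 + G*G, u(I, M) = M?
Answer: (50 + I*√2)² ≈ 2498.0 + 141.42*I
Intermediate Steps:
T(w, d) = I*√2 (T(w, d) = √(1 - 3) = √(-2) = I*√2)
R(G, O) = 1 + G²
v(Y) = Y (v(Y) = 0*(-5) + Y = 0 + Y = Y)
(R(-7, u(2, 4)) + v(T(6, -2)))² = ((1 + (-7)²) + I*√2)² = ((1 + 49) + I*√2)² = (50 + I*√2)²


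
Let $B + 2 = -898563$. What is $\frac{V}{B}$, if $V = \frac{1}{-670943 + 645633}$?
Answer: $\frac{1}{22742680150} \approx 4.397 \cdot 10^{-11}$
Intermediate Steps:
$B = -898565$ ($B = -2 - 898563 = -898565$)
$V = - \frac{1}{25310}$ ($V = \frac{1}{-25310} = - \frac{1}{25310} \approx -3.951 \cdot 10^{-5}$)
$\frac{V}{B} = - \frac{1}{25310 \left(-898565\right)} = \left(- \frac{1}{25310}\right) \left(- \frac{1}{898565}\right) = \frac{1}{22742680150}$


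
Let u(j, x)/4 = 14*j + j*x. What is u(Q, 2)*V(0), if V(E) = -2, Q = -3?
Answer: 384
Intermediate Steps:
u(j, x) = 56*j + 4*j*x (u(j, x) = 4*(14*j + j*x) = 56*j + 4*j*x)
u(Q, 2)*V(0) = (4*(-3)*(14 + 2))*(-2) = (4*(-3)*16)*(-2) = -192*(-2) = 384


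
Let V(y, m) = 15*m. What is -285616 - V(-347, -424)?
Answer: -279256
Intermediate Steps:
-285616 - V(-347, -424) = -285616 - 15*(-424) = -285616 - 1*(-6360) = -285616 + 6360 = -279256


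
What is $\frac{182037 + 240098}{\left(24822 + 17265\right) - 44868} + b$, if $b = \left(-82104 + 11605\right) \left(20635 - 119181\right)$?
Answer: $\frac{19320703554439}{2781} \approx 6.9474 \cdot 10^{9}$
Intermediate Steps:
$b = 6947394454$ ($b = \left(-70499\right) \left(-98546\right) = 6947394454$)
$\frac{182037 + 240098}{\left(24822 + 17265\right) - 44868} + b = \frac{182037 + 240098}{\left(24822 + 17265\right) - 44868} + 6947394454 = \frac{422135}{42087 - 44868} + 6947394454 = \frac{422135}{-2781} + 6947394454 = 422135 \left(- \frac{1}{2781}\right) + 6947394454 = - \frac{422135}{2781} + 6947394454 = \frac{19320703554439}{2781}$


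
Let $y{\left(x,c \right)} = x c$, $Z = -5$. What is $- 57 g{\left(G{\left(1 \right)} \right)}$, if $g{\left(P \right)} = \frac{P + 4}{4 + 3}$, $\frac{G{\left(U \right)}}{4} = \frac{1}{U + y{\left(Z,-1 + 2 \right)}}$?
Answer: $- \frac{171}{7} \approx -24.429$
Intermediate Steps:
$y{\left(x,c \right)} = c x$
$G{\left(U \right)} = \frac{4}{-5 + U}$ ($G{\left(U \right)} = \frac{4}{U + \left(-1 + 2\right) \left(-5\right)} = \frac{4}{U + 1 \left(-5\right)} = \frac{4}{U - 5} = \frac{4}{-5 + U}$)
$g{\left(P \right)} = \frac{4}{7} + \frac{P}{7}$ ($g{\left(P \right)} = \frac{4 + P}{7} = \left(4 + P\right) \frac{1}{7} = \frac{4}{7} + \frac{P}{7}$)
$- 57 g{\left(G{\left(1 \right)} \right)} = - 57 \left(\frac{4}{7} + \frac{4 \frac{1}{-5 + 1}}{7}\right) = - 57 \left(\frac{4}{7} + \frac{4 \frac{1}{-4}}{7}\right) = - 57 \left(\frac{4}{7} + \frac{4 \left(- \frac{1}{4}\right)}{7}\right) = - 57 \left(\frac{4}{7} + \frac{1}{7} \left(-1\right)\right) = - 57 \left(\frac{4}{7} - \frac{1}{7}\right) = \left(-57\right) \frac{3}{7} = - \frac{171}{7}$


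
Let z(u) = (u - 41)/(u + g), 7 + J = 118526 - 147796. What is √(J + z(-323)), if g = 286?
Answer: I*√40066745/37 ≈ 171.08*I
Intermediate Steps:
J = -29277 (J = -7 + (118526 - 147796) = -7 - 29270 = -29277)
z(u) = (-41 + u)/(286 + u) (z(u) = (u - 41)/(u + 286) = (-41 + u)/(286 + u))
√(J + z(-323)) = √(-29277 + (-41 - 323)/(286 - 323)) = √(-29277 - 364/(-37)) = √(-29277 - 1/37*(-364)) = √(-29277 + 364/37) = √(-1082885/37) = I*√40066745/37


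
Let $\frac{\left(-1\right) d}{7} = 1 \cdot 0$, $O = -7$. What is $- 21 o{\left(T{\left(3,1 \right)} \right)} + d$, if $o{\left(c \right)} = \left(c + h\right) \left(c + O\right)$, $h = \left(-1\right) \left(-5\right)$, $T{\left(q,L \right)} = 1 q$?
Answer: $672$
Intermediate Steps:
$T{\left(q,L \right)} = q$
$d = 0$ ($d = - 7 \cdot 1 \cdot 0 = \left(-7\right) 0 = 0$)
$h = 5$
$o{\left(c \right)} = \left(-7 + c\right) \left(5 + c\right)$ ($o{\left(c \right)} = \left(c + 5\right) \left(c - 7\right) = \left(5 + c\right) \left(-7 + c\right) = \left(-7 + c\right) \left(5 + c\right)$)
$- 21 o{\left(T{\left(3,1 \right)} \right)} + d = - 21 \left(-35 + 3^{2} - 6\right) + 0 = - 21 \left(-35 + 9 - 6\right) + 0 = \left(-21\right) \left(-32\right) + 0 = 672 + 0 = 672$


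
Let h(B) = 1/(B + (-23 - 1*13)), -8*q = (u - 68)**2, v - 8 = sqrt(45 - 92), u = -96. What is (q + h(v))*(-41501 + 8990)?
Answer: 30276952450/277 + 10837*I*sqrt(47)/277 ≈ 1.093e+8 + 268.21*I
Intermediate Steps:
v = 8 + I*sqrt(47) (v = 8 + sqrt(45 - 92) = 8 + sqrt(-47) = 8 + I*sqrt(47) ≈ 8.0 + 6.8557*I)
q = -3362 (q = -(-96 - 68)**2/8 = -1/8*(-164)**2 = -1/8*26896 = -3362)
h(B) = 1/(-36 + B) (h(B) = 1/(B + (-23 - 13)) = 1/(B - 36) = 1/(-36 + B))
(q + h(v))*(-41501 + 8990) = (-3362 + 1/(-36 + (8 + I*sqrt(47))))*(-41501 + 8990) = (-3362 + 1/(-28 + I*sqrt(47)))*(-32511) = 109301982 - 32511/(-28 + I*sqrt(47))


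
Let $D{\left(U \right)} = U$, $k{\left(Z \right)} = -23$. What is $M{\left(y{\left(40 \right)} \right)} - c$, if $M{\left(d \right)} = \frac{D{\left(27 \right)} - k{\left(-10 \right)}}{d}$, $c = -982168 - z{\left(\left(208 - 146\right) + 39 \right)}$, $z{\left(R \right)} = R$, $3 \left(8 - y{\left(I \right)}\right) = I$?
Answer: $\frac{7858077}{8} \approx 9.8226 \cdot 10^{5}$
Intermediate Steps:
$y{\left(I \right)} = 8 - \frac{I}{3}$
$c = -982269$ ($c = -982168 - \left(\left(208 - 146\right) + 39\right) = -982168 - \left(62 + 39\right) = -982168 - 101 = -982269$)
$M{\left(d \right)} = \frac{50}{d}$ ($M{\left(d \right)} = \frac{27 - -23}{d} = \frac{27 + 23}{d} = \frac{50}{d}$)
$M{\left(y{\left(40 \right)} \right)} - c = \frac{50}{8 - \frac{40}{3}} - -982269 = \frac{50}{8 - \frac{40}{3}} + 982269 = \frac{50}{- \frac{16}{3}} + 982269 = 50 \left(- \frac{3}{16}\right) + 982269 = - \frac{75}{8} + 982269 = \frac{7858077}{8}$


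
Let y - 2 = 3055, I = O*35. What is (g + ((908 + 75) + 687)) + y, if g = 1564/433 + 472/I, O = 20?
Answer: 358513219/75775 ≈ 4731.3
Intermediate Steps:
I = 700 (I = 20*35 = 700)
y = 3057 (y = 2 + 3055 = 3057)
g = 324794/75775 (g = 1564/433 + 472/700 = 1564*(1/433) + 472*(1/700) = 1564/433 + 118/175 = 324794/75775 ≈ 4.2863)
(g + ((908 + 75) + 687)) + y = (324794/75775 + ((908 + 75) + 687)) + 3057 = (324794/75775 + (983 + 687)) + 3057 = (324794/75775 + 1670) + 3057 = 126869044/75775 + 3057 = 358513219/75775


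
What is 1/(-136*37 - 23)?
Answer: -1/5055 ≈ -0.00019782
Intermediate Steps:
1/(-136*37 - 23) = 1/(-5032 - 23) = 1/(-5055) = -1/5055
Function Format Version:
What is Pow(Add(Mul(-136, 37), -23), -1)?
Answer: Rational(-1, 5055) ≈ -0.00019782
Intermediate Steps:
Pow(Add(Mul(-136, 37), -23), -1) = Pow(Add(-5032, -23), -1) = Pow(-5055, -1) = Rational(-1, 5055)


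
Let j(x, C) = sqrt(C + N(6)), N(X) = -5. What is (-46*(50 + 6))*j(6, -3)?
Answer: -5152*I*sqrt(2) ≈ -7286.0*I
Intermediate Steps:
j(x, C) = sqrt(-5 + C) (j(x, C) = sqrt(C - 5) = sqrt(-5 + C))
(-46*(50 + 6))*j(6, -3) = (-46*(50 + 6))*sqrt(-5 - 3) = (-46*56)*sqrt(-8) = -5152*I*sqrt(2)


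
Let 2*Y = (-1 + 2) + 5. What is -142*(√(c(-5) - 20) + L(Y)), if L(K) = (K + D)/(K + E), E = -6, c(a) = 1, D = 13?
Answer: 2272/3 - 142*I*√19 ≈ 757.33 - 618.96*I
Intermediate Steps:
Y = 3 (Y = ((-1 + 2) + 5)/2 = (1 + 5)/2 = (½)*6 = 3)
L(K) = (13 + K)/(-6 + K) (L(K) = (K + 13)/(K - 6) = (13 + K)/(-6 + K))
-142*(√(c(-5) - 20) + L(Y)) = -142*(√(1 - 20) + (13 + 3)/(-6 + 3)) = -142*(√(-19) + 16/(-3)) = -142*(I*√19 - ⅓*16) = -142*(I*√19 - 16/3) = -142*(-16/3 + I*√19) = 2272/3 - 142*I*√19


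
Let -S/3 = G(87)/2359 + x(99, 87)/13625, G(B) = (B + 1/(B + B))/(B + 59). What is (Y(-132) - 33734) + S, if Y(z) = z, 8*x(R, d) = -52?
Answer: -9217416171827641/272173163500 ≈ -33866.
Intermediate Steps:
G(B) = (B + 1/(2*B))/(59 + B)
x(R, d) = -13/2 (x(R, d) = (⅛)*(-52) = -13/2)
S = 183263359/272173163500 (S = -3*(((½ + 87²)/(87*(59 + 87)))/2359 - 13/2/13625) = -3*(((1/87)*(½ + 7569)/146)*(1/2359) - 13/2*1/13625) = -3*(((1/87)*(1/146)*(15139/2))*(1/2359) - 13/27250) = -3*((15139/25404)*(1/2359) - 13/27250) = -3*(15139/59928036 - 13/27250) = -3*(-183263359/816519490500) = 183263359/272173163500 ≈ 0.00067333)
(Y(-132) - 33734) + S = (-132 - 33734) + 183263359/272173163500 = -33866 + 183263359/272173163500 = -9217416171827641/272173163500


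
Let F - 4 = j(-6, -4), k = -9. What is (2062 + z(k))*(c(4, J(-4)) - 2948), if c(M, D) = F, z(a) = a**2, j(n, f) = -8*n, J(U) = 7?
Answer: -6206128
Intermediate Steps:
F = 52 (F = 4 - 8*(-6) = 4 + 48 = 52)
c(M, D) = 52
(2062 + z(k))*(c(4, J(-4)) - 2948) = (2062 + (-9)**2)*(52 - 2948) = (2062 + 81)*(-2896) = 2143*(-2896) = -6206128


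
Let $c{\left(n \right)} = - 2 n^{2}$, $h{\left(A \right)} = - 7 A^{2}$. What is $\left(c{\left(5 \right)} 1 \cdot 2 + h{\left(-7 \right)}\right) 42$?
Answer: $-18606$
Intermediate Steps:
$\left(c{\left(5 \right)} 1 \cdot 2 + h{\left(-7 \right)}\right) 42 = \left(- 2 \cdot 5^{2} \cdot 1 \cdot 2 - 7 \left(-7\right)^{2}\right) 42 = \left(\left(-2\right) 25 \cdot 1 \cdot 2 - 343\right) 42 = \left(\left(-50\right) 1 \cdot 2 - 343\right) 42 = \left(\left(-50\right) 2 - 343\right) 42 = \left(-100 - 343\right) 42 = \left(-443\right) 42 = -18606$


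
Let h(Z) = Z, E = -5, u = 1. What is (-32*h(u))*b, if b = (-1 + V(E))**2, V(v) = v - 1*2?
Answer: -2048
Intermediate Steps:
V(v) = -2 + v (V(v) = v - 2 = -2 + v)
b = 64 (b = (-1 + (-2 - 5))**2 = (-1 - 7)**2 = (-8)**2 = 64)
(-32*h(u))*b = -32*1*64 = -32*64 = -2048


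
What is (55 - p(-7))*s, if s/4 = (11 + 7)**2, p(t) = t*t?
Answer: 7776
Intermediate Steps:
p(t) = t**2
s = 1296 (s = 4*(11 + 7)**2 = 4*18**2 = 4*324 = 1296)
(55 - p(-7))*s = (55 - 1*(-7)**2)*1296 = (55 - 1*49)*1296 = (55 - 49)*1296 = 6*1296 = 7776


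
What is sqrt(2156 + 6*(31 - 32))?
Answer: 5*sqrt(86) ≈ 46.368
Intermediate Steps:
sqrt(2156 + 6*(31 - 32)) = sqrt(2156 + 6*(-1)) = sqrt(2156 - 6) = sqrt(2150) = 5*sqrt(86)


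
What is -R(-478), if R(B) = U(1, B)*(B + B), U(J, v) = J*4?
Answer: 3824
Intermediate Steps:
U(J, v) = 4*J
R(B) = 8*B (R(B) = (4*1)*(B + B) = 4*(2*B) = 8*B)
-R(-478) = -8*(-478) = -1*(-3824) = 3824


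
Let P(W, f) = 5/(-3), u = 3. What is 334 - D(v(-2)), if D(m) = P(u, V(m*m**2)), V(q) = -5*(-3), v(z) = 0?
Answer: 1007/3 ≈ 335.67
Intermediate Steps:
V(q) = 15
P(W, f) = -5/3 (P(W, f) = 5*(-1/3) = -5/3)
D(m) = -5/3
334 - D(v(-2)) = 334 - 1*(-5/3) = 334 + 5/3 = 1007/3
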